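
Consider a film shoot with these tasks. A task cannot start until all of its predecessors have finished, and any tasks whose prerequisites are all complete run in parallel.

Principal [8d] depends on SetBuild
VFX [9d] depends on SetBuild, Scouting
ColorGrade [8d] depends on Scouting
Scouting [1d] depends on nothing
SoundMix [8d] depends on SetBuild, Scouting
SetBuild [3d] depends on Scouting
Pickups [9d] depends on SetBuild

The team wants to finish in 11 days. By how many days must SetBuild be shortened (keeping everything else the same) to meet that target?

Current finish: 13 days; target: 11.
SetBuild is on every critical path, so each day cut from SetBuild cuts the finish by one (this holds down to a finish of 11).
Need 13 − 11 = 2 days off SetBuild → SetBuild becomes 1 day, finish becomes 11.

2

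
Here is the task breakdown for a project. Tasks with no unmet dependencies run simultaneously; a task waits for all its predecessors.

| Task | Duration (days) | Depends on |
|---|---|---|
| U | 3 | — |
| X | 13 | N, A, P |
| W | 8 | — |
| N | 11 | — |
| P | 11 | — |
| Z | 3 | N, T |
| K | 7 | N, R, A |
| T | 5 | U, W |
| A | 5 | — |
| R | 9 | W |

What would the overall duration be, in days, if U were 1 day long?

Baseline: W→R→K = 8+9+7 = 24 → 24 days.
The longest path through U is only 11 days, so U has float 13.
No other chain overtakes it, so the finish is 24 days.

24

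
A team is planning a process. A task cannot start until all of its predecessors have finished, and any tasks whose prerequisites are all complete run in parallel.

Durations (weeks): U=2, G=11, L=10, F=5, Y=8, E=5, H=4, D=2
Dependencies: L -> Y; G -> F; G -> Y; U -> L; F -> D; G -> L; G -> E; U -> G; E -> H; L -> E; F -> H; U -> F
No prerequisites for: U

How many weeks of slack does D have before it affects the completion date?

Critical path: U→G→L→E→H = 2+11+10+5+4 = 32, so the finish is 32 weeks.
Longest path through D: 20 weeks (earliest finish 20, latest finish 32).
So D can slip 32 − 20 = 12 weeks.

12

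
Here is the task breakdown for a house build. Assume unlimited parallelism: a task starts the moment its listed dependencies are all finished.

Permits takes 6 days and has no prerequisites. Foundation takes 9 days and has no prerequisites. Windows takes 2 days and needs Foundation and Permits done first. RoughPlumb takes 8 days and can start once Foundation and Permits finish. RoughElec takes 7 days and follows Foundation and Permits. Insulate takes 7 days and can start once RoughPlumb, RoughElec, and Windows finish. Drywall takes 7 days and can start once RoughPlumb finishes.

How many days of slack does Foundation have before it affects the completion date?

0

Critical path: Foundation→RoughPlumb→Insulate = 9+8+7 = 24, so the finish is 24 days.
Foundation finishes as early as 9 and must finish by 9.
So Foundation can slip 9 − 9 = 0 days.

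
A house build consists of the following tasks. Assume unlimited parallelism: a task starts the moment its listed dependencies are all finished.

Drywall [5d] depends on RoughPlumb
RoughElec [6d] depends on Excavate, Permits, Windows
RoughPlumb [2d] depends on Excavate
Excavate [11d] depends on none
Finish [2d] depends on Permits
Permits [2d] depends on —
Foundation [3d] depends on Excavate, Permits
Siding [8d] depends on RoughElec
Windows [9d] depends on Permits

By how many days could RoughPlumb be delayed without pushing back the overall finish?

The longest chain is Permits→Windows→RoughElec→Siding = 2+9+6+8 = 25; overall finish 25 days.
Longest path through RoughPlumb: 18 days (earliest finish 13, latest finish 20).
Float = 25 − 18 = 7.

7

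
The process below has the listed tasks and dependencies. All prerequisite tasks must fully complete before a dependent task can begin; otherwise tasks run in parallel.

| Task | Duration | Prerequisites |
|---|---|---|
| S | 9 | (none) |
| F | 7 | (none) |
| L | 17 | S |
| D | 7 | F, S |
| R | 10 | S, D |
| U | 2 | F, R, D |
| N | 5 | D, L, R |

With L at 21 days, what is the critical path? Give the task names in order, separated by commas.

The binding path is S→L→N = 9+17+5 = 31; finish at 31 days.
L lies on that path, so at 21 days the path becomes 35 days.
The critical path is still S→L→N; finish is now 35 days.

S, L, N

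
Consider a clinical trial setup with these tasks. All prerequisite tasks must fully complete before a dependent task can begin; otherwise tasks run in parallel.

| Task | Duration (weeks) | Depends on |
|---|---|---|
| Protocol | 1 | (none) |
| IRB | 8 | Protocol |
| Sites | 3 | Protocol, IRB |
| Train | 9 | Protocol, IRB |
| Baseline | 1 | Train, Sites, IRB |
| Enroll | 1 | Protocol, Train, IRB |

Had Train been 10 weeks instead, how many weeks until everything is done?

Baseline: Protocol→IRB→Train→Baseline = 1+8+9+1 = 19 → 19 weeks.
Since Train is critical, the +1 change carries straight to that chain (now 20 weeks).
The critical path is still Protocol→IRB→Train→Baseline; finish is now 20 weeks.

20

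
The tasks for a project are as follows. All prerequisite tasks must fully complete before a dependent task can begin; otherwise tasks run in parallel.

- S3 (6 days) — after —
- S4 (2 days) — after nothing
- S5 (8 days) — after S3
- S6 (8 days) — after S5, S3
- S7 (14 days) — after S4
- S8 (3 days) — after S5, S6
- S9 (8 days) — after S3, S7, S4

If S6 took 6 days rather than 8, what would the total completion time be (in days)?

Actual critical path: S3→S5→S6→S8 = 6+8+8+3 = 25 ⇒ 25 days.
S6 lies on that path, so at 6 days the path becomes 23 days.
Now S4→S7→S9 = 2+14+8 = 24 is longest, so the finish becomes 24 days.

24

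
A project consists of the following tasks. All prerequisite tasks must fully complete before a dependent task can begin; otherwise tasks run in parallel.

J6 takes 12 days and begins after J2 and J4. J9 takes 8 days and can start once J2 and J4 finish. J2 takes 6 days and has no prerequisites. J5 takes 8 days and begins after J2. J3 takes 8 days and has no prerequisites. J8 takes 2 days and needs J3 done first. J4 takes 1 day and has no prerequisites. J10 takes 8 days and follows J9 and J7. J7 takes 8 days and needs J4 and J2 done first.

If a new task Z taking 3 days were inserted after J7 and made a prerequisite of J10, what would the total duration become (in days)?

25

Originally the job takes 22 days.
With Z inserted, J10 now waits for max(J9, J7, Z).
New critical path: J2→J7→Z→J10 = 6+8+3+8 = 25 ⇒ 25 days.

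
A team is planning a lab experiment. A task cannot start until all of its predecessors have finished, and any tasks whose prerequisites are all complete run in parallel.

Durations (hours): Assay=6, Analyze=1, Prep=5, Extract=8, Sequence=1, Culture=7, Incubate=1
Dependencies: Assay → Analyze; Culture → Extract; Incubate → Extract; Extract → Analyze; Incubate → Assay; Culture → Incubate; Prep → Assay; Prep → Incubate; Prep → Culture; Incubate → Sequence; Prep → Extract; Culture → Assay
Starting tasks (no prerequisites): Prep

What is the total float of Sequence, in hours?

Critical path: Prep→Culture→Incubate→Extract→Analyze = 5+7+1+8+1 = 22, so the finish is 22 hours.
Sequence finishes as early as 14 and must finish by 22.
So Sequence can slip 22 − 14 = 8 hours.

8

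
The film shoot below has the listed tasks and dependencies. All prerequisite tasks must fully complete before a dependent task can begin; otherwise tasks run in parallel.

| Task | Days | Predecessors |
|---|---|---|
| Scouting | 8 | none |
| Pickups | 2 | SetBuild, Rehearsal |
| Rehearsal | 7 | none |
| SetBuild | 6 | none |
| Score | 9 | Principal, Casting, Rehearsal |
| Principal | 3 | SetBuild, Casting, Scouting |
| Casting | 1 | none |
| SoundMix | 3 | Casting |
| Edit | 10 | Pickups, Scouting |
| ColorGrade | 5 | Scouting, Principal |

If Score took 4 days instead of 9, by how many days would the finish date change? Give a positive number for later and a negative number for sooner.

Baseline: Scouting→Principal→Score = 8+3+9 = 20 → 20 days.
Score lies on that path, so at 4 days the path becomes 15 days.
The binding chain switches to Rehearsal→Pickups→Edit = 7+2+10 = 19; finish 19 days.
Change in finish: 19 − 20 = -1 days.

-1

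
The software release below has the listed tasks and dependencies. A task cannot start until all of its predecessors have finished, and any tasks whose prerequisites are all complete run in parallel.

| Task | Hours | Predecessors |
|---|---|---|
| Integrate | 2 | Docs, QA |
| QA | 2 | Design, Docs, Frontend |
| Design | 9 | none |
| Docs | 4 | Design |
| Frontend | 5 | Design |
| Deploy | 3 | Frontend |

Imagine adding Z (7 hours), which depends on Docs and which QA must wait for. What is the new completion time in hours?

Originally the software release takes 18 hours.
With Z inserted, QA now waits for max(Design, Docs, Frontend, Z).
New critical path: Design→Docs→Z→QA→Integrate = 9+4+7+2+2 = 24 ⇒ 24 hours.

24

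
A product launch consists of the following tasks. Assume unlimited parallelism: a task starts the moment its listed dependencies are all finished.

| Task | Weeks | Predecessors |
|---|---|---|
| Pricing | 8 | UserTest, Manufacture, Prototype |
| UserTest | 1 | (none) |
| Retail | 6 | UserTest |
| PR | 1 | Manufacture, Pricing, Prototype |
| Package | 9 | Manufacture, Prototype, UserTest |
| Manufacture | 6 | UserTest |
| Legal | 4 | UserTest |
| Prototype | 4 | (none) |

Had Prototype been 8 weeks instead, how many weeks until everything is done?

Critical path before the change: UserTest→Manufacture→Package = 1+6+9 = 16 giving 16 weeks.
Prototype has 3 weeks of float (longest path through it is 13).
New critical path: Prototype→Package = 8+9 = 17 ⇒ 17 weeks.

17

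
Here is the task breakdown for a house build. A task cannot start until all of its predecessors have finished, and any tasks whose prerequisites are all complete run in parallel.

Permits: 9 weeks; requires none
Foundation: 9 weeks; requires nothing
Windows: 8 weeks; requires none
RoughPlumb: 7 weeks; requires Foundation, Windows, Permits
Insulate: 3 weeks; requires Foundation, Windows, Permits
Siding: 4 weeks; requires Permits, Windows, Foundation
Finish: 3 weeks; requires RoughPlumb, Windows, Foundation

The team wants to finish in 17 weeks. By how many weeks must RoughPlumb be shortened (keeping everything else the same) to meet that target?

2

Current finish: 19 weeks; target: 17.
RoughPlumb is on every critical path, so each week cut from RoughPlumb cuts the finish by one (this holds down to a finish of 13).
Need 19 − 17 = 2 weeks off RoughPlumb → RoughPlumb becomes 5 weeks, finish becomes 17.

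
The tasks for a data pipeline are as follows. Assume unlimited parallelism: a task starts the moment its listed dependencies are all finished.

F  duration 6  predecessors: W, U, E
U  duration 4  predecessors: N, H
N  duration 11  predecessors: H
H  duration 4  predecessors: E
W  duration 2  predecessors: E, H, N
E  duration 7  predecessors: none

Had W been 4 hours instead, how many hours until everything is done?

32

The binding path is E→H→N→U→F = 7+4+11+4+6 = 32; finish at 32 hours.
W has 2 hours of float (longest path through it is 30).
That remains the longest chain; total 32 hours.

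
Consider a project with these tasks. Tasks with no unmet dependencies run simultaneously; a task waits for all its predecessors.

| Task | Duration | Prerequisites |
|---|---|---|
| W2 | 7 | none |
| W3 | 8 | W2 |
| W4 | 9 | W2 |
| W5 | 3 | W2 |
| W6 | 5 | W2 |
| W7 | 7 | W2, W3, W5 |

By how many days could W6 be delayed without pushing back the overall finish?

10

W2→W3→W7 = 7+8+7 = 22 sets the makespan at 22 days.
The longest chain containing W6 totals 12 days.
So W6 can slip 22 − 12 = 10 days.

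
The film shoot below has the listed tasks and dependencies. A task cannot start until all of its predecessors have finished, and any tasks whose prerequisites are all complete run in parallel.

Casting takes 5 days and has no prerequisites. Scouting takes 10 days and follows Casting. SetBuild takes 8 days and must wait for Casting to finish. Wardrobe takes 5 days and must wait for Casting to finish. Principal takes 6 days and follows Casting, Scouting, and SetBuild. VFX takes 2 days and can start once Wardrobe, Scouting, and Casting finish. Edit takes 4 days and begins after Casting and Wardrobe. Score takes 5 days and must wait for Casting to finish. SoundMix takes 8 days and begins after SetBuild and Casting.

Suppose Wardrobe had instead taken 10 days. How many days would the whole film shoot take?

Critical path before the change: Casting→Scouting→Principal = 5+10+6 = 21 giving 21 days.
Wardrobe is off the critical path — its longest chain is 14 days, giving 7 of slack.
The critical path is still Casting→Scouting→Principal; finish is now 21 days.

21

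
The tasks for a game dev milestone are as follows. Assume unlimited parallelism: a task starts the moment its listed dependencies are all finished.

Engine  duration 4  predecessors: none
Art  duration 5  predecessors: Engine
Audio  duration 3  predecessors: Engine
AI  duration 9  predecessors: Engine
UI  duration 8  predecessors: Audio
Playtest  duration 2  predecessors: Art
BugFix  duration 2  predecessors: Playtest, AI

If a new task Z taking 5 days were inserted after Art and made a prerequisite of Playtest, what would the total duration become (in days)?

18

Originally the job takes 15 days.
With Z inserted, Playtest now waits for max(Art, Z).
New critical path: Engine→Art→Z→Playtest→BugFix = 4+5+5+2+2 = 18 ⇒ 18 days.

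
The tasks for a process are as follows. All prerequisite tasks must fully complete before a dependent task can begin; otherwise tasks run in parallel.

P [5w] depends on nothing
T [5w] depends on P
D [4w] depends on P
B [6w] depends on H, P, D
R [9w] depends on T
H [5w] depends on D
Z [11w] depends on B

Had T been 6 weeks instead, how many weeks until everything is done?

As given, the longest chain is P→D→H→B→Z = 5+4+5+6+11 = 31, so the finish is 31 weeks.
T is off the critical path — its longest chain is 19 weeks, giving 12 of slack.
The critical path is still P→D→H→B→Z; finish is now 31 weeks.

31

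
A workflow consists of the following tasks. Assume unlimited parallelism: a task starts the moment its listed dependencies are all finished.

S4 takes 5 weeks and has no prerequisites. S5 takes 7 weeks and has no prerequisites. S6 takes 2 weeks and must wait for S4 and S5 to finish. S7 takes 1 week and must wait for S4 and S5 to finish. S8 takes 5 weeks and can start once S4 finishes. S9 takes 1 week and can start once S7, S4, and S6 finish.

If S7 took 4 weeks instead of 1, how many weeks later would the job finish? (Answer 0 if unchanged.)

Actual critical path: S4→S8 = 5+5 = 10 ⇒ 10 weeks.
The longest path through S7 is only 9 weeks, so S7 has float 1.
The binding chain switches to S5→S7→S9 = 7+4+1 = 12; finish 12 weeks.
Change in finish: 12 − 10 = +2 weeks.

2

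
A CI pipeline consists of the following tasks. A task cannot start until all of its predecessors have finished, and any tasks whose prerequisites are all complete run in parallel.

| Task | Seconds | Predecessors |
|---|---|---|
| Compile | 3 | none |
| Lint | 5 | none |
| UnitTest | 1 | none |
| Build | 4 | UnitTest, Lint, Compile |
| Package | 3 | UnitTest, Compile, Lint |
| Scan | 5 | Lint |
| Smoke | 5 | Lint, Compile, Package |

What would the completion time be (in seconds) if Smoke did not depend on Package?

10

Before: longest chain Lint→Package→Smoke = 5+3+5 = 13, finish 13.
Without Package→Smoke, Smoke's earliest start moves from 8 to 5.
The longest chain is now Lint→Scan = 5+5 = 10, so the plan takes 10 seconds.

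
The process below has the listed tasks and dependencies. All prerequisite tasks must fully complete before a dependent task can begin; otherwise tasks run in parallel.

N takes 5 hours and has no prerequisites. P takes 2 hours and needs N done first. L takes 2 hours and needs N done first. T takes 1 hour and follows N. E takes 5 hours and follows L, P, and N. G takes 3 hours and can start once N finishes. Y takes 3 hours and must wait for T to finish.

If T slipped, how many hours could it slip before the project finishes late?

The longest chain is N→P→E = 5+2+5 = 12; overall finish 12 hours.
T finishes as early as 6 and must finish by 9.
So T can slip 9 − 6 = 3 hours.

3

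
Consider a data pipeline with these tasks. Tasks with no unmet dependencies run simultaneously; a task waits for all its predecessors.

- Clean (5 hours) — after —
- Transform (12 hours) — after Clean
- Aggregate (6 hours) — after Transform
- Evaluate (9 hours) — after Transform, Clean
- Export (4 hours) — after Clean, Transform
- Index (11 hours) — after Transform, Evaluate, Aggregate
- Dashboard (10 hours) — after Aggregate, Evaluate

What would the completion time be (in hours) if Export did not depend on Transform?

37

Before: longest chain Clean→Transform→Evaluate→Index = 5+12+9+11 = 37, finish 37.
Without Transform→Export, Export's earliest start moves from 17 to 5.
After: Clean→Transform→Evaluate→Index = 5+12+9+11 = 37 → 37 hours.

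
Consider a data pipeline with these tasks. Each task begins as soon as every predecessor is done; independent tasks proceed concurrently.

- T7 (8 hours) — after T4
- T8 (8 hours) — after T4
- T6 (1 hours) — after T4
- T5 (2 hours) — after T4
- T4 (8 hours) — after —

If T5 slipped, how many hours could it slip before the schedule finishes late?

6

T4→T7 = 8+8 = 16 sets the makespan at 16 hours.
T5 finishes as early as 10 and must finish by 16.
Slack of T5 = 14 − 8 = 6 hours.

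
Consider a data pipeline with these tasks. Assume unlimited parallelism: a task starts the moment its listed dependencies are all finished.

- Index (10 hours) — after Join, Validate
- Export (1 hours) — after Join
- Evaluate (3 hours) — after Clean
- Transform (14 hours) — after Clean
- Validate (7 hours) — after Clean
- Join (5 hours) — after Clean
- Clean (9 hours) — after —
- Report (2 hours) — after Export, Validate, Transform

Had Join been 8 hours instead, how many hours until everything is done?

27

Actual critical path: Clean→Validate→Index = 9+7+10 = 26 ⇒ 26 hours.
Join is off the critical path — its longest chain is 24 hours, giving 2 of slack.
The binding chain switches to Clean→Join→Index = 9+8+10 = 27; finish 27 hours.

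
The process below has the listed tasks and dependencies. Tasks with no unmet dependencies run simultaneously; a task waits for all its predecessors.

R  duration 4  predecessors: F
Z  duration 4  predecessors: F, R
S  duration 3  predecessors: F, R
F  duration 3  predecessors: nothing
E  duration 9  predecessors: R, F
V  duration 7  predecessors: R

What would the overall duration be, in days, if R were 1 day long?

13

Baseline: F→R→E = 3+4+9 = 16 → 16 days.
R is on the critical path; changing it to 1 makes that path 13 days.
That remains the longest chain; total 13 days.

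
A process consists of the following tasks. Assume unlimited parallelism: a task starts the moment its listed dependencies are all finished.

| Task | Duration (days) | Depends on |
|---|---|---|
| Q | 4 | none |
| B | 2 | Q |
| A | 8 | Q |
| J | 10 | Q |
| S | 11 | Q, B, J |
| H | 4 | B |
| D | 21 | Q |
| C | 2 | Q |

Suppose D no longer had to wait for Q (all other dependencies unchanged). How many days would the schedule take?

Before: longest chain Q→J→S = 4+10+11 = 25, finish 25.
Without Q→D, D's earliest start moves from 4 to 0.
After: Q→J→S = 4+10+11 = 25 → 25 days.

25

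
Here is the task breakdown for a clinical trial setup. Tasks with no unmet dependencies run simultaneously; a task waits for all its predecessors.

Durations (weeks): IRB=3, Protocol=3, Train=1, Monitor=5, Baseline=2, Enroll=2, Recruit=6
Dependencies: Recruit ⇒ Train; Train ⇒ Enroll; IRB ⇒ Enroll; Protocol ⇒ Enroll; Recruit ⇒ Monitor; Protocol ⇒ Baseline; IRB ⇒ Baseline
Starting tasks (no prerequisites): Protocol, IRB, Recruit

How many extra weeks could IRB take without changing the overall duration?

Critical path: Recruit→Monitor = 6+5 = 11, so the finish is 11 weeks.
IRB finishes as early as 3 and must finish by 9.
Float = 11 − 5 = 6.

6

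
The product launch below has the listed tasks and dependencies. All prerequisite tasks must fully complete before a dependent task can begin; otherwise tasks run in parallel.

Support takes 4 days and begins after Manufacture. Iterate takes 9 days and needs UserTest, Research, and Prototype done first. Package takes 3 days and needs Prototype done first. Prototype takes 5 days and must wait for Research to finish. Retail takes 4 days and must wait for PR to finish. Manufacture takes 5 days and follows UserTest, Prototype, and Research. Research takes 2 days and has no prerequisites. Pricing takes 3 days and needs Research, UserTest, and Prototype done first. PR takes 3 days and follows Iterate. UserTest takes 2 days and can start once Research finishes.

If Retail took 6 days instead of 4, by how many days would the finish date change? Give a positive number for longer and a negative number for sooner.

2

Baseline: Research→Prototype→Iterate→PR→Retail = 2+5+9+3+4 = 23 → 23 days.
Retail is on the critical path; changing it to 6 makes that path 25 days.
No other chain overtakes it, so the finish is 25 days.
Change in finish: 25 − 23 = +2 days.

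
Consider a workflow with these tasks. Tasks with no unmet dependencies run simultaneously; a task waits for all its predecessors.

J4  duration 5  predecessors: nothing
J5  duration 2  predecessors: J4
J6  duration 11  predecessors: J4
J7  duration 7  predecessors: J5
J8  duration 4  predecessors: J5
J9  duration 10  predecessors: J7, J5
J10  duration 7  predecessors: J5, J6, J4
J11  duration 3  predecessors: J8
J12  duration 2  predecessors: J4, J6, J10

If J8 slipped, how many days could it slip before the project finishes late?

11

The longest chain is J4→J6→J10→J12 = 5+11+7+2 = 25; overall finish 25 days.
The longest chain containing J8 totals 14 days.
Float = 25 − 14 = 11.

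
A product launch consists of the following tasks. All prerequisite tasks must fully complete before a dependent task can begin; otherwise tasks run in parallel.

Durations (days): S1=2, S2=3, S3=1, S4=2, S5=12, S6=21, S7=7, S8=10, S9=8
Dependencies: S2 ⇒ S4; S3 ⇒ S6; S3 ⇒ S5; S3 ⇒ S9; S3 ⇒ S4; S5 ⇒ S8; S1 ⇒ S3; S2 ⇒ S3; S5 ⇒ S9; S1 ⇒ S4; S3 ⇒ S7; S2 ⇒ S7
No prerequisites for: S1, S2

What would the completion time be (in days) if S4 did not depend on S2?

26

With the dependency in place, S2→S3→S5→S8 = 3+1+12+10 = 26 sets the finish at 26 days.
Dropping S2→S4 doesn't change S4's earliest start (4); another predecessor still binds.
After: S2→S3→S5→S8 = 3+1+12+10 = 26 → 26 days.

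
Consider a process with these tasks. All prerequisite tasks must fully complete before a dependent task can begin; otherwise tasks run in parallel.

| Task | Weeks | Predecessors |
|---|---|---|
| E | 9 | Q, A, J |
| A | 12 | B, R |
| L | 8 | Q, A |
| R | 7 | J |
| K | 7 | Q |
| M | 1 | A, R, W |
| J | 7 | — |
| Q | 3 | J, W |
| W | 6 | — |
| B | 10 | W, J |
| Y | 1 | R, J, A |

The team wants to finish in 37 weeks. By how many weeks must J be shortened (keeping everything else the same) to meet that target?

1

Current finish: 38 weeks; target: 37.
J is on every critical path, so each week cut from J cuts the finish by one (this holds down to a finish of 37).
Need 38 − 37 = 1 week off J → J becomes 6 weeks, finish becomes 37.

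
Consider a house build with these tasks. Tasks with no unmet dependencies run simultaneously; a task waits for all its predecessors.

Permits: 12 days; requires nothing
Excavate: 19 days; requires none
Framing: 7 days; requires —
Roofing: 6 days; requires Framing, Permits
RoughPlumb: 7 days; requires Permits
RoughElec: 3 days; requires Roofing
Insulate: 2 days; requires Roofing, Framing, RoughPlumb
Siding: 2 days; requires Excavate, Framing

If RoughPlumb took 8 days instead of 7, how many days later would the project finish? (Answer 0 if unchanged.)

Baseline: Permits→RoughPlumb→Insulate = 12+7+2 = 21 → 21 days.
RoughPlumb is on the critical path; changing it to 8 makes that path 22 days.
That remains the longest chain; total 22 days.
Change in finish: 22 − 21 = +1 days.

1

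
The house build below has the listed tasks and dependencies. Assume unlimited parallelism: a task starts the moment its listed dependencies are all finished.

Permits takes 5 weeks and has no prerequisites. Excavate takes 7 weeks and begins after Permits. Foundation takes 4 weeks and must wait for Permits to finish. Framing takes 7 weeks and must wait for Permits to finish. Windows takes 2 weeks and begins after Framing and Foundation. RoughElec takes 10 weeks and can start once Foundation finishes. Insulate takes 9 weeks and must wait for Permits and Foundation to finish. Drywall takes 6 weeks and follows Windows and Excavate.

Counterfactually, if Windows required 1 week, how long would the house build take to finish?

The binding path is Permits→Framing→Windows→Drywall = 5+7+2+6 = 20; finish at 20 weeks.
Windows is on the critical path; changing it to 1 makes that path 19 weeks.
Now Permits→Foundation→RoughElec = 5+4+10 = 19 is longest, so the finish becomes 19 weeks.

19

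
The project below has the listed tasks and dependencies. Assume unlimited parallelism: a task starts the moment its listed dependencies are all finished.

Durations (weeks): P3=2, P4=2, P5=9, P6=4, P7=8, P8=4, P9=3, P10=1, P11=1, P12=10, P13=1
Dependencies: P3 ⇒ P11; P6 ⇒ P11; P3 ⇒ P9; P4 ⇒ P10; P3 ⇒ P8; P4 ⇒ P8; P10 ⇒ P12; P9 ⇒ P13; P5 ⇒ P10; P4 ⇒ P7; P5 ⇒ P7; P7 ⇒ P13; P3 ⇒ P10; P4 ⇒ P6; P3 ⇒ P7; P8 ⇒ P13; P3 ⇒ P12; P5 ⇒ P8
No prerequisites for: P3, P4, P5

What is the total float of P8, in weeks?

Critical path: P5→P10→P12 = 9+1+10 = 20, so the finish is 20 weeks.
Longest path through P8: 14 weeks (earliest finish 13, latest finish 19).
Slack of P8 = 15 − 9 = 6 weeks.

6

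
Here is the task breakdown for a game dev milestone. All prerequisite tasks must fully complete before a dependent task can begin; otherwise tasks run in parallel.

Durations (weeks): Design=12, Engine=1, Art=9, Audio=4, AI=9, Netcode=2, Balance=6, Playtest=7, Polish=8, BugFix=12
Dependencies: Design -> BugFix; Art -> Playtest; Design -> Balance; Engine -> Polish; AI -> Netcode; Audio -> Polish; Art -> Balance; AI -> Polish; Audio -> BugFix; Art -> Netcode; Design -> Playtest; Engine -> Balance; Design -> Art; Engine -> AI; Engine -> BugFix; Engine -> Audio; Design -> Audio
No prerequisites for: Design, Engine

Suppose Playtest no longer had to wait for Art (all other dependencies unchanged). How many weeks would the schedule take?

28

Before: longest chain Design→Art→Playtest = 12+9+7 = 28, finish 28.
Without Art→Playtest, Playtest's earliest start moves from 21 to 12.
New critical path: Design→Audio→BugFix = 12+4+12 = 28 ⇒ 28 weeks.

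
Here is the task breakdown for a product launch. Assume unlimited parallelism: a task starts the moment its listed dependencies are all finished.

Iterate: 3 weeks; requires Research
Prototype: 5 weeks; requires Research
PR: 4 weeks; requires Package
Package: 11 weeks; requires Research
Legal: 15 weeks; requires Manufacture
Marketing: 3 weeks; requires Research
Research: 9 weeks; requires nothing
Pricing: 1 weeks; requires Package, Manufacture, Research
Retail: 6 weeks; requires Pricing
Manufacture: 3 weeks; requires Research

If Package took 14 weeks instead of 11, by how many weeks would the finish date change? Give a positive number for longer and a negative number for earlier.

Critical path before the change: Research→Package→Pricing→Retail = 9+11+1+6 = 27 giving 27 weeks.
Since Package is critical, the +3 change carries straight to that chain (now 30 weeks).
No other chain overtakes it, so the finish is 30 weeks.
Change in finish: 30 − 27 = +3 weeks.

3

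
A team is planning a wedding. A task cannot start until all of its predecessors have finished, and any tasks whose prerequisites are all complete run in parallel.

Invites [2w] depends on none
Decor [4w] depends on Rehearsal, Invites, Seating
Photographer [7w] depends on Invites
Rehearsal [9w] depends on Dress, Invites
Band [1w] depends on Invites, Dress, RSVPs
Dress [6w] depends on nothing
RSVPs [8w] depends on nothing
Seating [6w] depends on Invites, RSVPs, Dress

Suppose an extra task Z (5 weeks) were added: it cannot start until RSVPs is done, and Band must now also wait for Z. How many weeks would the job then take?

19

Originally the job takes 19 weeks.
With Z inserted, Band now waits for max(Invites, Dress, RSVPs, Z).
New critical path: Dress→Rehearsal→Decor = 6+9+4 = 19 ⇒ 19 weeks.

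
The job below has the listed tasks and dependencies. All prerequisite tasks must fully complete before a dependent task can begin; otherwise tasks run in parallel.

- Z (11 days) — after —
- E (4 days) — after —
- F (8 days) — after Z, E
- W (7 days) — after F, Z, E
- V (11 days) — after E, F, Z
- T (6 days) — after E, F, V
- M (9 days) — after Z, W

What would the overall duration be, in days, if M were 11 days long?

37

As given, the longest chain is Z→F→V→T = 11+8+11+6 = 36, so the finish is 36 days.
M is off the critical path — its longest chain is 35 days, giving 1 of slack.
New critical path: Z→F→W→M = 11+8+7+11 = 37 ⇒ 37 days.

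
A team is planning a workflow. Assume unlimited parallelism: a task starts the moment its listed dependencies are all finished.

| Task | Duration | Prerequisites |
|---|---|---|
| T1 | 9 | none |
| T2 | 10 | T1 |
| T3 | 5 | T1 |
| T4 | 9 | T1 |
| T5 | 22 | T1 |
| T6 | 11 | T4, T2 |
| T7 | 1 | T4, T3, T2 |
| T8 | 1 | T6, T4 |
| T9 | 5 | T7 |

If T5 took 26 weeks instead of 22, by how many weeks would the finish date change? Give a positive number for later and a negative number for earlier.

4

The binding path is T1→T5 = 9+22 = 31; finish at 31 weeks.
T5 is on the critical path; changing it to 26 makes that path 35 weeks.
The critical path is still T1→T5; finish is now 35 weeks.
Change in finish: 35 − 31 = +4 weeks.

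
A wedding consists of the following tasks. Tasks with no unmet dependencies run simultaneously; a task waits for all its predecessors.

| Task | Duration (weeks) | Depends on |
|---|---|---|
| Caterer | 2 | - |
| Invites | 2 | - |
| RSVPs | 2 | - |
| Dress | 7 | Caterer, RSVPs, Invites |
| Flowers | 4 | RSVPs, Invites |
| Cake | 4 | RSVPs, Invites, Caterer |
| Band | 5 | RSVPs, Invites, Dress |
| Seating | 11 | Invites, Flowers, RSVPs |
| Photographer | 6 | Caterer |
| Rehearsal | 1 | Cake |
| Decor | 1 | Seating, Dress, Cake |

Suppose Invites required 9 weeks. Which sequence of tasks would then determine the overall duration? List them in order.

The binding path is Invites→Flowers→Seating→Decor = 2+4+11+1 = 18; finish at 18 weeks.
Invites lies on that path, so at 9 weeks the path becomes 25 weeks.
No other chain overtakes it, so the finish is 25 weeks.

Invites, Flowers, Seating, Decor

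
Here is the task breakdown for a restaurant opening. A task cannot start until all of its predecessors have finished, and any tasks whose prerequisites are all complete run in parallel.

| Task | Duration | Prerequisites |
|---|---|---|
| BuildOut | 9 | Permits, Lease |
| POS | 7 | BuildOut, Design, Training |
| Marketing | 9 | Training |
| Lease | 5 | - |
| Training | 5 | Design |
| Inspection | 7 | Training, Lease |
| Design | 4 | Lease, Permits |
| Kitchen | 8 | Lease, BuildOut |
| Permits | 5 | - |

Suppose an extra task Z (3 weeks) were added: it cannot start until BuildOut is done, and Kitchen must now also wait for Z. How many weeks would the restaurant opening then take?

Originally the restaurant opening takes 23 weeks.
With Z inserted, Kitchen now waits for max(Lease, BuildOut, Z).
New critical path: Lease→BuildOut→Z→Kitchen = 5+9+3+8 = 25 ⇒ 25 weeks.

25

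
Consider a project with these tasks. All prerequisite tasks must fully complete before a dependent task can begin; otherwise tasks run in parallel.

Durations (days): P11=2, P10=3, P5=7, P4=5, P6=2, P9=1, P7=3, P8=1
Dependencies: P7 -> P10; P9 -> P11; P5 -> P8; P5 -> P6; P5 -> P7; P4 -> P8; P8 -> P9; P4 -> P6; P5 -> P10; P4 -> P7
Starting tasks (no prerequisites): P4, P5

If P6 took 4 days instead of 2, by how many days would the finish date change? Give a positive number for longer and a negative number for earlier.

As given, the longest chain is P5→P7→P10 = 7+3+3 = 13, so the finish is 13 days.
P6 has 4 days of float (longest path through it is 9).
No other chain overtakes it, so the finish is 13 days.
Change in finish: 13 − 13 = +0 days.

0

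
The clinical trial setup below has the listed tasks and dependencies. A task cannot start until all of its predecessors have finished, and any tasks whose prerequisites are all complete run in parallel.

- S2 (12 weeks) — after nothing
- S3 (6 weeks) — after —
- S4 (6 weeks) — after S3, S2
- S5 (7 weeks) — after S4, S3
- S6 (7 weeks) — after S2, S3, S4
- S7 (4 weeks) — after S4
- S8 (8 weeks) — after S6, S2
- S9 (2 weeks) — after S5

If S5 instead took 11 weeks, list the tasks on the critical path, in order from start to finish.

S2, S4, S6, S8

The binding path is S2→S4→S6→S8 = 12+6+7+8 = 33; finish at 33 weeks.
S5 is off the critical path — its longest chain is 27 weeks, giving 6 of slack.
That remains the longest chain; total 33 weeks.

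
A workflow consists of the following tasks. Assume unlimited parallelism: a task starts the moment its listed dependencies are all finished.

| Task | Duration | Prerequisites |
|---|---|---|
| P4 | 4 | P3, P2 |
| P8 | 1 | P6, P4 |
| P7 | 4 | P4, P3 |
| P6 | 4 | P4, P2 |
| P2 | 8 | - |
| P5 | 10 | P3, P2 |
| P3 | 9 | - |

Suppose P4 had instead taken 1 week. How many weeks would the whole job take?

19

Actual critical path: P3→P5 = 9+10 = 19 ⇒ 19 weeks.
P4 is off the critical path — its longest chain is 18 weeks, giving 1 of slack.
No other chain overtakes it, so the finish is 19 weeks.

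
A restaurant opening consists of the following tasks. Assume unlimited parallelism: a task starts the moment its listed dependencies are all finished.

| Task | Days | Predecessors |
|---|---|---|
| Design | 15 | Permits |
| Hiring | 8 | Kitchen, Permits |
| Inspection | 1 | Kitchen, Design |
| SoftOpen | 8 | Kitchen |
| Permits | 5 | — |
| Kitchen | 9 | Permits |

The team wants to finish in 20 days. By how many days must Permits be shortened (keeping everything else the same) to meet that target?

Current finish: 22 days; target: 20.
Permits is on every critical path, so each day cut from Permits cuts the finish by one (this holds down to a finish of 18).
Need 22 − 20 = 2 days off Permits → Permits becomes 3 days, finish becomes 20.

2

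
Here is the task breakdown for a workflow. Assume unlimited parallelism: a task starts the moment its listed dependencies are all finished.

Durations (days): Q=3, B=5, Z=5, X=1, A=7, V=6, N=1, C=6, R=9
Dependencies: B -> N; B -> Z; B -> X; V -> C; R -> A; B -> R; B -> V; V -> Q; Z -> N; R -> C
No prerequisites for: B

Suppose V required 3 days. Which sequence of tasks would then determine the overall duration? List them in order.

As given, the longest chain is B→R→A = 5+9+7 = 21, so the finish is 21 days.
V has 4 days of float (longest path through it is 17).
No other chain overtakes it, so the finish is 21 days.

B, R, A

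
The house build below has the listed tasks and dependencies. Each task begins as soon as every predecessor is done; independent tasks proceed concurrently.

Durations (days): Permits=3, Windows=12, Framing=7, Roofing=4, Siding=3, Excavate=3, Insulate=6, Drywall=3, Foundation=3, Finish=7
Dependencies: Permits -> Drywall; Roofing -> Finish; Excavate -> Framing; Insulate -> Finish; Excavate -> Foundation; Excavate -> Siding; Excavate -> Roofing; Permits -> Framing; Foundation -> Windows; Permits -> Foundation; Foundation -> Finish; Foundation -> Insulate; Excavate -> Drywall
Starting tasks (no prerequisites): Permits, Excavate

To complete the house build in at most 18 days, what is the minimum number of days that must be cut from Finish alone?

Current finish: 19 days; target: 18.
Finish is on every critical path, so each day cut from Finish cuts the finish by one (this holds down to a finish of 18).
Need 19 − 18 = 1 day off Finish → Finish becomes 6 days, finish becomes 18.

1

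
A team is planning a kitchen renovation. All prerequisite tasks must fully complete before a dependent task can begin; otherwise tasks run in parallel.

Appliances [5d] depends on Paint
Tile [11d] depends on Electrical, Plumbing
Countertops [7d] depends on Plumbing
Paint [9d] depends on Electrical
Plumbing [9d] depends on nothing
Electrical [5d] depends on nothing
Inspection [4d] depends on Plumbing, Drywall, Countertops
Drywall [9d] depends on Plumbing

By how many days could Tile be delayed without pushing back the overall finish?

Critical path: Plumbing→Drywall→Inspection = 9+9+4 = 22, so the finish is 22 days.
Tile finishes as early as 20 and must finish by 22.
Float = 22 − 20 = 2.

2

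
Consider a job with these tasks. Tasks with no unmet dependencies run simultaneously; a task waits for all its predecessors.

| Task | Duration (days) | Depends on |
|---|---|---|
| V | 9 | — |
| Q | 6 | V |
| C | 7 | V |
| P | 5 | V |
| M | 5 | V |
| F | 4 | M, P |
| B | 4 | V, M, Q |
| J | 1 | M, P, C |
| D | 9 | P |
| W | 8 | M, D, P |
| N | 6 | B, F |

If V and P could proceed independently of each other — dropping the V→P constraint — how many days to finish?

25

With the dependency in place, V→P→D→W = 9+5+9+8 = 31 sets the finish at 31 days.
Without V→P, P's earliest start moves from 9 to 0.
After: V→Q→B→N = 9+6+4+6 = 25 → 25 days.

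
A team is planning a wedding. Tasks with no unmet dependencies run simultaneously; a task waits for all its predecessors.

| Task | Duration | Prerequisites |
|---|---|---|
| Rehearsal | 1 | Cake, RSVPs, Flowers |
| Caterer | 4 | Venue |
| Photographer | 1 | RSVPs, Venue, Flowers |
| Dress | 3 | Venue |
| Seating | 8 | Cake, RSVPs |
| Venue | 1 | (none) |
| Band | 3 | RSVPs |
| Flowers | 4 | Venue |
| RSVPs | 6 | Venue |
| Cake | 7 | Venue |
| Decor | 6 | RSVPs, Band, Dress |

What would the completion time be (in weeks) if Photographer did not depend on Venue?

16

Before: longest chain Venue→RSVPs→Band→Decor = 1+6+3+6 = 16, finish 16.
Dropping Venue→Photographer doesn't change Photographer's earliest start (7); another predecessor still binds.
New critical path: Venue→RSVPs→Band→Decor = 1+6+3+6 = 16 ⇒ 16 weeks.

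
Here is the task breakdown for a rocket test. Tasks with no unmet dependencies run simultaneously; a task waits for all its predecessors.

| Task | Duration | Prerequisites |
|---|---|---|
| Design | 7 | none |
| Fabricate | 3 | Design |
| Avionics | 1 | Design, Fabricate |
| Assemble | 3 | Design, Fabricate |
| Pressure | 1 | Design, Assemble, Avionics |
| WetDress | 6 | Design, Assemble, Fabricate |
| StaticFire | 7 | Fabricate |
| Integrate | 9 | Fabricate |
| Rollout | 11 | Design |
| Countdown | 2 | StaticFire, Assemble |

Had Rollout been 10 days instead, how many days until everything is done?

Baseline: Design→Fabricate→Assemble→WetDress = 7+3+3+6 = 19 → 19 days.
Rollout has 1 day of float (longest path through it is 18).
The critical path is still Design→Fabricate→Assemble→WetDress; finish is now 19 days.

19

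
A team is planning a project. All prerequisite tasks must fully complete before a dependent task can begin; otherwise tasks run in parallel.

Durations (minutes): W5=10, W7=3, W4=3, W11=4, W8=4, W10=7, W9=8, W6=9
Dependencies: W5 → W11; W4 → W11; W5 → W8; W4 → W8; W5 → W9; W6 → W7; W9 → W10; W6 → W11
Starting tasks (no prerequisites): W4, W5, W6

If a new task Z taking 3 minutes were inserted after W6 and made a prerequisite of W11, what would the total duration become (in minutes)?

25

Originally the project takes 25 minutes.
With Z inserted, W11 now waits for max(W4, W6, W5, Z).
New critical path: W5→W9→W10 = 10+8+7 = 25 ⇒ 25 minutes.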